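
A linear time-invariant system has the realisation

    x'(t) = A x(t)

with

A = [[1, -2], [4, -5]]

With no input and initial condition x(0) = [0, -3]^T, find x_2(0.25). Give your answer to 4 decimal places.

det(sI - A) = s^2 - (tr A)s + det A, with tr A = 1 + (-5) = -4 and det A = 1·(-5) - (-2)·4 = -5 - (-8) = 3.
So p(s) = det(sI - A) = s^2 + 4s + 3.
Factor s^2 + 4s + 3: two numbers with sum -4 and product 3 are -1 and -3, so s^2 + 4s + 3 = (s + 1)(s + 3).
Hence p(s) = (s + 1) (s + 3), with roots -3, -1.
The eigenvalues -3, -1 are distinct and real, so A is diagonalisable and x(t) = e^{At} x(0) = V diag(e^{λ_i t}) V^{-1} x(0), where the columns of V are the eigenvectors.
λ = -3: A - (-3)I = [[4, -2], [4, -2]]. Row 1 gives 4·v1 + (-2)·v2 = 0, so take v_1 = [-1, -2]^T.
λ = -1: A - (-1)I = [[2, -2], [4, -4]]. Row 1 gives 2·v1 + (-2)·v2 = 0, so take v_2 = [1, 1]^T.
V = [v_1 v_2] = [[-1, 1], [-2, 1]] has det V = 1, so V^{-1} = adj(V)/det V = [[1, -1], [2, -1]].
Modal coordinates z(0) = V^{-1} x(0): 1·0 + (-1)·(-3) = 3; 2·0 + (-1)·(-3) = 3; so z(0) = [3, 3]^T.
x_2(t) = Σ_i (v_i)_2 · z_i(0) · e^{λ_i t} (row 2 of V times the modal terms).
x_2(0.25) = (-2)·3·e^{-3·0.25} + 1·3·e^{-1·0.25} = (-6)·0.472367 + 3·0.778801 = -0.4978.

-0.4978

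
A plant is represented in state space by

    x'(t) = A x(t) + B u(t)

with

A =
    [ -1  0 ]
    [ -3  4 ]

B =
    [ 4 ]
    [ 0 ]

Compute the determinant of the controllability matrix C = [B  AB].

-48

AB = [[-4], [-12]]
Controllability matrix C = [B  AB] = [[4, -4], [0, -12]]
det(C) = 4·(-12) - (-4)·0 = -48 - 0 = -48
Since det(C) ≠ 0, rank(C) = 2 and the system is completely controllable.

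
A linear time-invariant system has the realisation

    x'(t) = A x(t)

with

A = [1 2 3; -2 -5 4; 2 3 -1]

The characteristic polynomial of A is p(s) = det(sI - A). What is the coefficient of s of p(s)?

Expand det(sI - A) for the 3×3 matrix.
p(s) = s^3 + 5s^2 - 15s - 17.
(Check: constant term = det(-A) = (-1)^3 det A = -17; coefficient of s^2 = -tr A = 5.)
The coefficient of s is -15.

-15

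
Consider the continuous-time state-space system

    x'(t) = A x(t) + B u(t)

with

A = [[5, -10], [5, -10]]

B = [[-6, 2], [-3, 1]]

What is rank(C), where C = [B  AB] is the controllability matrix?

AB = [[0, 0], [0, 0]]
Controllability matrix C = [B  AB] = [[-6, 2, 0, 0], [-3, 1, 0, 0]]
Every column of C is a scalar multiple of column 1 = [-6, -3] (multipliers 1, -1/3, 0, 0), so the columns span a one-dimensional space.
C ≠ 0, hence rank(C) = 1.
rank(C) = 1 < n = 2, so the pair (A, B) is not completely controllable.

1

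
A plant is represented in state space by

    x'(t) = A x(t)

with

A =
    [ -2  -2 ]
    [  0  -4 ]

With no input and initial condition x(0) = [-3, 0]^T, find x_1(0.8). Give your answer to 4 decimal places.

det(sI - A) = s^2 - (tr A)s + det A, with tr A = (-2) + (-4) = -6 and det A = (-2)·(-4) - (-2)·0 = 8 - 0 = 8.
So p(s) = det(sI - A) = s^2 + 6s + 8.
Factor s^2 + 6s + 8: two numbers with sum -6 and product 8 are -2 and -4, so s^2 + 6s + 8 = (s + 2)(s + 4).
Hence p(s) = (s + 2) (s + 4), with roots -4, -2.
The eigenvalues -4, -2 are distinct and real, so A is diagonalisable and x(t) = e^{At} x(0) = V diag(e^{λ_i t}) V^{-1} x(0), where the columns of V are the eigenvectors.
λ = -4: A - (-4)I = [[2, -2], [0, 0]]. Row 1 gives 2·v1 + (-2)·v2 = 0, so take v_1 = [1, 1]^T.
λ = -2: A - (-2)I = [[0, -2], [0, -2]]. Row 1 gives 0·v1 + (-2)·v2 = 0, so take v_2 = [-1, 0]^T.
V = [v_1 v_2] = [[1, -1], [1, 0]] has det V = 1, so V^{-1} = adj(V)/det V = [[0, 1], [-1, 1]].
Modal coordinates z(0) = V^{-1} x(0): 0·(-3) + 1·0 = 0; (-1)·(-3) + 1·0 = 3; so z(0) = [0, 3]^T.
x_1(t) = Σ_i (v_i)_1 · z_i(0) · e^{λ_i t} (row 1 of V times the modal terms).
x_1(0.8) = 1·0·e^{-4·0.8} + (-1)·3·e^{-2·0.8} = 0·0.040762 + (-3)·0.201897 = -0.6057.

-0.6057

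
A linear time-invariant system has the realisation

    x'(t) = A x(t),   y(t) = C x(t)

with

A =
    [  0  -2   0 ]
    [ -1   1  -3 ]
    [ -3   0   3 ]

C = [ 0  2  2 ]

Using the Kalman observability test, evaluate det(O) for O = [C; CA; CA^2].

CA = [[-8, 2, 0]]
CA^2 = [[-2, 18, -6]]
Observability matrix O = [C; CA; CA^2] = [[0, 2, 2], [-8, 2, 0], [-2, 18, -6]]
Expanding along the first row, det(O) = 0·(2·(-6) - 0·18) - 2·((-8)·(-6) - 0·(-2)) + 2·((-8)·18 - 2·(-2)) = 0·(-12) - 2·48 + 2·(-140) = -376
Since det(O) ≠ 0, rank(O) = 3 and the system is completely observable.

-376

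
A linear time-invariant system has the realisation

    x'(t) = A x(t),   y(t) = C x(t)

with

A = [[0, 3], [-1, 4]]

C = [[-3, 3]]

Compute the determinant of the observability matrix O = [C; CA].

CA = [[-3, 3]]
Observability matrix O = [C; CA] = [[-3, 3], [-3, 3]]
det(O) = (-3)·3 - 3·(-3) = -9 - (-9) = 0
Since det(O) = 0, rank(O) < 2 and the system is not completely observable.

0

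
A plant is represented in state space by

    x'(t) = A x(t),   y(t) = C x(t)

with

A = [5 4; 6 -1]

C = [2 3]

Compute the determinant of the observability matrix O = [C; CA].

-74

CA = [[28, 5]]
Observability matrix O = [C; CA] = [[2, 3], [28, 5]]
det(O) = 2·5 - 3·28 = 10 - 84 = -74
Since det(O) ≠ 0, rank(O) = 2 and the system is completely observable.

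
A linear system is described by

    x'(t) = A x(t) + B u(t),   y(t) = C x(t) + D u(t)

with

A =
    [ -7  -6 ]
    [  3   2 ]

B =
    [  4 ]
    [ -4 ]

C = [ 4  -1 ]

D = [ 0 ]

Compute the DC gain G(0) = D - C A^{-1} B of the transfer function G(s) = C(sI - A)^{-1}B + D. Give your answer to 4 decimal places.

20.0000

G(0) = C(-A)^{-1}B + D = -C A^{-1} B + D.
det A = 4, so A^{-1} = (1/4)·adj(A) = [[1/2, 3/2], [-3/4, -7/4]]
A^{-1} B = [-4, 4]^T
C A^{-1} B = -20
G(0) = D - C A^{-1} B = 0 - (-20) = 20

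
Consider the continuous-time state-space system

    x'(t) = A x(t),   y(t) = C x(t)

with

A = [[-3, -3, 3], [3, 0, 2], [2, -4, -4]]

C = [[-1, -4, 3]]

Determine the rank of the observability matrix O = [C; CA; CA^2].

3

CA = [[-3, -9, -23]]
CA^2 = [[-64, 101, 65]]
Observability matrix O = [C; CA; CA^2] = [[-1, -4, 3], [-3, -9, -23], [-64, 101, 65]]
det(O) = (-1)·((-9)·65 - (-23)·101) - (-4)·((-3)·65 - (-23)·(-64)) + 3·((-3)·101 - (-9)·(-64)) = (-1)·1738 - (-4)·(-1667) + 3·(-879) = -11043 ≠ 0, so rank(O) = 3.
rank(O) = 3 = n, so the pair (A, C) is completely observable.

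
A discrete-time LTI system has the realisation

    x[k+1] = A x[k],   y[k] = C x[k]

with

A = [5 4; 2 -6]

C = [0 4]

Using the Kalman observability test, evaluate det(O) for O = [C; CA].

CA = [[8, -24]]
Observability matrix O = [C; CA] = [[0, 4], [8, -24]]
det(O) = 0·(-24) - 4·8 = 0 - 32 = -32
Since det(O) ≠ 0, rank(O) = 2 and the system is completely observable.

-32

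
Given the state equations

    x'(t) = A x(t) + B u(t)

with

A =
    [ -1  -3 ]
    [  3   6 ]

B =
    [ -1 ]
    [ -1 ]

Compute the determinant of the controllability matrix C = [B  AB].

13

AB = [[4], [-9]]
Controllability matrix C = [B  AB] = [[-1, 4], [-1, -9]]
det(C) = (-1)·(-9) - 4·(-1) = 9 - (-4) = 13
Since det(C) ≠ 0, rank(C) = 2 and the system is completely controllable.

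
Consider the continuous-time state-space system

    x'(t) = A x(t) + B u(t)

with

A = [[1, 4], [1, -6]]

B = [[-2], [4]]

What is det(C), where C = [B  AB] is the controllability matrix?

AB = [[14], [-26]]
Controllability matrix C = [B  AB] = [[-2, 14], [4, -26]]
det(C) = (-2)·(-26) - 14·4 = 52 - 56 = -4
Since det(C) ≠ 0, rank(C) = 2 and the system is completely controllable.

-4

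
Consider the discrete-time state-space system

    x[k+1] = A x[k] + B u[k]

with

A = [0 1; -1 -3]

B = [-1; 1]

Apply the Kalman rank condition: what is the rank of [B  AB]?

AB = [[1], [-2]]
Controllability matrix C = [B  AB] = [[-1, 1], [1, -2]]
det(C) = (-1)·(-2) - 1·1 = 2 - 1 = 1 ≠ 0, so rank(C) = 2.
rank(C) = 2 = n, so the pair (A, B) is completely controllable.

2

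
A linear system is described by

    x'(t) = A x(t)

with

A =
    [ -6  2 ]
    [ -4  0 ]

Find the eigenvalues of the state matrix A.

det(sI - A) = s^2 - (tr A)s + det A, with tr A = (-6) + 0 = -6 and det A = (-6)·0 - 2·(-4) = 0 - (-8) = 8.
So p(s) = det(sI - A) = s^2 + 6s + 8.
Factor s^2 + 6s + 8: two numbers with sum -6 and product 8 are -2 and -4, so s^2 + 6s + 8 = (s + 2)(s + 4).
Hence p(s) = (s + 2) (s + 4), with roots -4, -2.
All eigenvalues have negative real part, so the system is asymptotically stable.

-4, -2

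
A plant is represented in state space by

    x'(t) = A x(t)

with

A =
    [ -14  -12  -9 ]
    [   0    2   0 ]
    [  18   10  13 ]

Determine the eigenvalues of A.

-5, 2, 4

det(sI - A) = s^3 - (tr A)s^2 + (M11 + M22 + M33)s - det A, where Mii is the 2×2 principal minor of A obtained by deleting row i and column i.
tr A = (-14) + 2 + 13 = 1; M11 = 2·13 - 0·10 = 26 - 0 = 26; M22 = (-14)·13 - (-9)·18 = -182 - (-162) = -20; M33 = (-14)·2 - (-12)·0 = -28 - 0 = -28; sum of minors = -22.
det A = (-14)·(2·13 - 0·10) - (-12)·(0·13 - 0·18) + (-9)·(0·10 - 2·18) = (-14)·26 - (-12)·0 + (-9)·(-36) = -40.
So p(s) = det(sI - A) = s^3 - s^2 - 22s + 40.
Rational-root test: any integer root divides 40. Testing small divisors, s = 2 works: p(2) = 8 + (-4) + (-44) + 40 = 0, so (s - 2) is a factor.
Dividing, p(s) = (s - 2)(s^2 + s - 20).
Factor s^2 + s - 20: two numbers with sum -1 and product -20 are 4 and -5, so s^2 + s - 20 = (s - 4)(s + 5).
Hence p(s) = (s - 4) (s - 2) (s + 5), with roots -5, 2, 4.
At least one eigenvalue has non-negative real part, so the system is not asymptotically stable.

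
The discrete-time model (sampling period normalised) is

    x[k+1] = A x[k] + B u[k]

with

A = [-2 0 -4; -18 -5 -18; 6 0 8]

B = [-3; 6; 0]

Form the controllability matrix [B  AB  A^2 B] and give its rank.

2

AB = [[6], [24], [-18]]
A^2B = [[60], [96], [-108]]
Controllability matrix C = [B  AB  A^2B] = [[-3, 6, 60], [6, 24, 96], [0, -18, -108]]
The rows r1, r2, r3 of C are linearly dependent: 2·r1 + r2 + 2·r3 = 0 (check each entry), so rank(C) ≤ 2.
The 2×2 minor from rows 1, 2, columns 1, 2 is (-3)·24 - 6·6 = -72 - 36 = -108 ≠ 0, so rank(C) = 2.
rank(C) = 2 < n = 3, so the pair (A, B) is not completely controllable.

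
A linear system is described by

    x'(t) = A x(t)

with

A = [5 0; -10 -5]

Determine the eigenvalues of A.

det(sI - A) = s^2 - (tr A)s + det A, with tr A = 5 + (-5) = 0 and det A = 5·(-5) - 0·(-10) = -25 - 0 = -25.
So p(s) = det(sI - A) = s^2 - 25.
Factor s^2 - 25: two numbers with sum 0 and product -25 are 5 and -5, so s^2 - 25 = (s - 5)(s + 5).
Hence p(s) = (s - 5) (s + 5), with roots -5, 5.
At least one eigenvalue has non-negative real part, so the system is not asymptotically stable.

-5, 5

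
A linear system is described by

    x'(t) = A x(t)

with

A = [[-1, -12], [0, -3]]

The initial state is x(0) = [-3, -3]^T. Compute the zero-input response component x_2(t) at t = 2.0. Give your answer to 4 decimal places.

det(sI - A) = s^2 - (tr A)s + det A, with tr A = (-1) + (-3) = -4 and det A = (-1)·(-3) - (-12)·0 = 3 - 0 = 3.
So p(s) = det(sI - A) = s^2 + 4s + 3.
Factor s^2 + 4s + 3: two numbers with sum -4 and product 3 are -1 and -3, so s^2 + 4s + 3 = (s + 1)(s + 3).
Hence p(s) = (s + 1) (s + 3), with roots -3, -1.
The eigenvalues -3, -1 are distinct and real, so A is diagonalisable and x(t) = e^{At} x(0) = V diag(e^{λ_i t}) V^{-1} x(0), where the columns of V are the eigenvectors.
λ = -3: A - (-3)I = [[2, -12], [0, 0]]. Row 1 gives 2·v1 + (-12)·v2 = 0, so take v_1 = [6, 1]^T.
λ = -1: A - (-1)I = [[0, -12], [0, -2]]. Row 1 gives 0·v1 + (-12)·v2 = 0, so take v_2 = [1, 0]^T.
V = [v_1 v_2] = [[6, 1], [1, 0]] has det V = -1, so V^{-1} = adj(V)/det V = [[0, 1], [1, -6]].
Modal coordinates z(0) = V^{-1} x(0): 0·(-3) + 1·(-3) = -3; 1·(-3) + (-6)·(-3) = 15; so z(0) = [-3, 15]^T.
x_2(t) = Σ_i (v_i)_2 · z_i(0) · e^{λ_i t} (row 2 of V times the modal terms).
x_2(2.0) = 1·(-3)·e^{-3·2.0} + 0·15·e^{-1·2.0} = (-3)·0.002479 + 0·0.135335 = -0.0074.

-0.0074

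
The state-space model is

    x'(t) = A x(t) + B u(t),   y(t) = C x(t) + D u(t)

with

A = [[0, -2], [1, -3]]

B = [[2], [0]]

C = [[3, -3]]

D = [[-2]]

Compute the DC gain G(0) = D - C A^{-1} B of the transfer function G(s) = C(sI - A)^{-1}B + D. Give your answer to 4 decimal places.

G(0) = C(-A)^{-1}B + D = -C A^{-1} B + D.
det A = 2, so A^{-1} = (1/2)·adj(A) = [[-3/2, 1], [-1/2, 0]]
A^{-1} B = [-3, -1]^T
C A^{-1} B = -6
G(0) = D - C A^{-1} B = -2 - (-6) = 4

4.0000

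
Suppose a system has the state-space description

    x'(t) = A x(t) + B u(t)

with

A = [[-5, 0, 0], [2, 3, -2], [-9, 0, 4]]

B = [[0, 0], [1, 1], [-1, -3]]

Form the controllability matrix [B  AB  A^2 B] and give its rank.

2

AB = [[0, 0], [5, 9], [-4, -12]]
A^2B = [[0, 0], [23, 51], [-16, -48]]
Controllability matrix C = [B  AB  A^2B] = [[0, 0, 0, 0, 0, 0], [1, 1, 5, 9, 23, 51], [-1, -3, -4, -12, -16, -48]]
Row 1 of C is identically zero, so rank(C) ≤ 2.
The 2×2 minor from rows 2, 3, columns 1, 2 is 1·(-3) - 1·(-1) = -3 - (-1) = -2 ≠ 0, so rank(C) = 2.
rank(C) = 2 < n = 3, so the pair (A, B) is not completely controllable.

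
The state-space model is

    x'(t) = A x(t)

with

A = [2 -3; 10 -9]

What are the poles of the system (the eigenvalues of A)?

det(sI - A) = s^2 - (tr A)s + det A, with tr A = 2 + (-9) = -7 and det A = 2·(-9) - (-3)·10 = -18 - (-30) = 12.
So p(s) = det(sI - A) = s^2 + 7s + 12.
Factor s^2 + 7s + 12: two numbers with sum -7 and product 12 are -3 and -4, so s^2 + 7s + 12 = (s + 3)(s + 4).
Hence p(s) = (s + 3) (s + 4), with roots -4, -3.
All eigenvalues have negative real part, so the system is asymptotically stable.

-4, -3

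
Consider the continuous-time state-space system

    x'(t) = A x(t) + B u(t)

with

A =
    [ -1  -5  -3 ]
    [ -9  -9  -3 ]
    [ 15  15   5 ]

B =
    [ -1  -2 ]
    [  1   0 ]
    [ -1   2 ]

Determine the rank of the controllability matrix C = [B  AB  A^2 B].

AB = [[-1, -4], [3, 12], [-5, -20]]
A^2B = [[1, 4], [-3, -12], [5, 20]]
Controllability matrix C = [B  AB  A^2B] = [[-1, -2, -1, -4, 1, 4], [1, 0, 3, 12, -3, -12], [-1, 2, -5, -20, 5, 20]]
The rows r1, r2, r3 of C are linearly dependent: r1 + 2·r2 + r3 = 0 (check each entry), so rank(C) ≤ 2.
The 2×2 minor from rows 1, 2, columns 1, 2 is (-1)·0 - (-2)·1 = 0 - (-2) = 2 ≠ 0, so rank(C) = 2.
rank(C) = 2 < n = 3, so the pair (A, B) is not completely controllable.

2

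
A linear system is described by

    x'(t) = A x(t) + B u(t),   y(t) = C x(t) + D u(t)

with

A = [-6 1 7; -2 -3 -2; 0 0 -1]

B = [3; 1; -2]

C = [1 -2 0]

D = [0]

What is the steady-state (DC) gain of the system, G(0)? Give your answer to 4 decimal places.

-6.6000

G(0) = C(-A)^{-1}B + D = -C A^{-1} B + D.
det A = -20, so A^{-1} = (1/-20)·adj(A) = [[-3/20, -1/20, -19/20], [1/10, -3/10, 13/10], [0, 0, -1]]
A^{-1} B = [7/5, -13/5, 2]^T
C A^{-1} B = 33/5
G(0) = D - C A^{-1} B = 0 - (33/5) = -33/5 ≈ -6.6000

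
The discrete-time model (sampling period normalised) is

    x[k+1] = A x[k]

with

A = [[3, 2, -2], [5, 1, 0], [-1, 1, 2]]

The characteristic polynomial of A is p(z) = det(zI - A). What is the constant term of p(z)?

Expand det(zI - A) for the 3×3 matrix.
p(z) = z^3 - 6z^2 - z + 26.
(Check: constant term = det(-A) = (-1)^3 det A = 26; coefficient of z^2 = -tr A = -6.)
The constant term is 26.

26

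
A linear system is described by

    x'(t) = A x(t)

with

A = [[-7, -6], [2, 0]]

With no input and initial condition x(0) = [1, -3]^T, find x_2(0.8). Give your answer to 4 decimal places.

det(sI - A) = s^2 - (tr A)s + det A, with tr A = (-7) + 0 = -7 and det A = (-7)·0 - (-6)·2 = 0 - (-12) = 12.
So p(s) = det(sI - A) = s^2 + 7s + 12.
Factor s^2 + 7s + 12: two numbers with sum -7 and product 12 are -3 and -4, so s^2 + 7s + 12 = (s + 3)(s + 4).
Hence p(s) = (s + 3) (s + 4), with roots -4, -3.
The eigenvalues -4, -3 are distinct and real, so A is diagonalisable and x(t) = e^{At} x(0) = V diag(e^{λ_i t}) V^{-1} x(0), where the columns of V are the eigenvectors.
λ = -4: A - (-4)I = [[-3, -6], [2, 4]]. Row 1 gives (-3)·v1 + (-6)·v2 = 0, so take v_1 = [2, -1]^T.
λ = -3: A - (-3)I = [[-4, -6], [2, 3]]. Row 1 gives (-4)·v1 + (-6)·v2 = 0, so take v_2 = [3, -2]^T.
V = [v_1 v_2] = [[2, 3], [-1, -2]] has det V = -1, so V^{-1} = adj(V)/det V = [[2, 3], [-1, -2]].
Modal coordinates z(0) = V^{-1} x(0): 2·1 + 3·(-3) = -7; (-1)·1 + (-2)·(-3) = 5; so z(0) = [-7, 5]^T.
x_2(t) = Σ_i (v_i)_2 · z_i(0) · e^{λ_i t} (row 2 of V times the modal terms).
x_2(0.8) = (-1)·(-7)·e^{-4·0.8} + (-2)·5·e^{-3·0.8} = 7·0.040762 + (-10)·0.090718 = -0.6218.

-0.6218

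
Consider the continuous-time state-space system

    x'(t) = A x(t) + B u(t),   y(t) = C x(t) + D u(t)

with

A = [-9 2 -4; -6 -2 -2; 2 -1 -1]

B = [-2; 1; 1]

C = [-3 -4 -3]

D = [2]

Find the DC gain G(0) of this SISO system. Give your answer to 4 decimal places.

-0.8167

G(0) = C(-A)^{-1}B + D = -C A^{-1} B + D.
det A = -60, so A^{-1} = (1/-60)·adj(A) = [[0, -1/10, 1/5], [1/6, -17/60, -1/10], [-1/6, 1/12, -1/2]]
A^{-1} B = [1/10, -43/60, -1/12]^T
C A^{-1} B = 169/60
G(0) = D - C A^{-1} B = 2 - (169/60) = -49/60 ≈ -0.8167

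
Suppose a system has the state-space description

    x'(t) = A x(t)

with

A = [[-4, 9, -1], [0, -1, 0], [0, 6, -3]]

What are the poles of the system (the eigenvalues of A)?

det(sI - A) = s^3 - (tr A)s^2 + (M11 + M22 + M33)s - det A, where Mii is the 2×2 principal minor of A obtained by deleting row i and column i.
tr A = (-4) + (-1) + (-3) = -8; M11 = (-1)·(-3) - 0·6 = 3 - 0 = 3; M22 = (-4)·(-3) - (-1)·0 = 12 - 0 = 12; M33 = (-4)·(-1) - 9·0 = 4 - 0 = 4; sum of minors = 19.
det A = (-4)·((-1)·(-3) - 0·6) - 9·(0·(-3) - 0·0) + (-1)·(0·6 - (-1)·0) = (-4)·3 - 9·0 + (-1)·0 = -12.
So p(s) = det(sI - A) = s^3 + 8s^2 + 19s + 12.
Rational-root test: any integer root divides 12. Testing small divisors, s = -1 works: p(-1) = -1 + 8 + (-19) + 12 = 0, so (s + 1) is a factor.
Dividing, p(s) = (s + 1)(s^2 + 7s + 12).
Factor s^2 + 7s + 12: two numbers with sum -7 and product 12 are -3 and -4, so s^2 + 7s + 12 = (s + 3)(s + 4).
Hence p(s) = (s + 1) (s + 3) (s + 4), with roots -4, -3, -1.
All eigenvalues have negative real part, so the system is asymptotically stable.

-4, -3, -1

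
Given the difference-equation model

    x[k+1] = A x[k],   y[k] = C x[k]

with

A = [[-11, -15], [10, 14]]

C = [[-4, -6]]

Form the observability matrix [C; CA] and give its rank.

1

CA = [[-16, -24]]
Observability matrix O = [C; CA] = [[-4, -6], [-16, -24]]
Every row of O is a scalar multiple of row 1 = [-4, -6] (multipliers 1, 4), so the rows span a one-dimensional space.
O ≠ 0, hence rank(O) = 1.
rank(O) = 1 < n = 2, so the pair (A, C) is not completely observable.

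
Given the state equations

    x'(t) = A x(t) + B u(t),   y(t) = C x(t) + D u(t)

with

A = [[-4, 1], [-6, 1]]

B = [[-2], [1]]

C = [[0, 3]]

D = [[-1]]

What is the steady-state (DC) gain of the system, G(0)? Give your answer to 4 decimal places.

G(0) = C(-A)^{-1}B + D = -C A^{-1} B + D.
det A = 2, so A^{-1} = (1/2)·adj(A) = [[1/2, -1/2], [3, -2]]
A^{-1} B = [-3/2, -8]^T
C A^{-1} B = -24
G(0) = D - C A^{-1} B = -1 - (-24) = 23

23.0000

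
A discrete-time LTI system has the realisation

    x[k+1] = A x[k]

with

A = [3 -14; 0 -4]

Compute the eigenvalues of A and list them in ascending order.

-4, 3

det(zI - A) = z^2 - (tr A)z + det A, with tr A = 3 + (-4) = -1 and det A = 3·(-4) - (-14)·0 = -12 - 0 = -12.
So p(z) = det(zI - A) = z^2 + z - 12.
Factor z^2 + z - 12: two numbers with sum -1 and product -12 are 3 and -4, so z^2 + z - 12 = (z - 3)(z + 4).
Hence p(z) = (z - 3) (z + 4), with roots -4, 3.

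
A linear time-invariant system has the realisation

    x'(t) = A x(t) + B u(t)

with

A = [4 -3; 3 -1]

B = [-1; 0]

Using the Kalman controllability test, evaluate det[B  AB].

3

AB = [[-4], [-3]]
Controllability matrix C = [B  AB] = [[-1, -4], [0, -3]]
det(C) = (-1)·(-3) - (-4)·0 = 3 - 0 = 3
Since det(C) ≠ 0, rank(C) = 2 and the system is completely controllable.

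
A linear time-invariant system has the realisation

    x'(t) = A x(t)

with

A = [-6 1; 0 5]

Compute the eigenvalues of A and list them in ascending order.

-6, 5

det(sI - A) = s^2 - (tr A)s + det A, with tr A = (-6) + 5 = -1 and det A = (-6)·5 - 1·0 = -30 - 0 = -30.
So p(s) = det(sI - A) = s^2 + s - 30.
Factor s^2 + s - 30: two numbers with sum -1 and product -30 are 5 and -6, so s^2 + s - 30 = (s - 5)(s + 6).
Hence p(s) = (s - 5) (s + 6), with roots -6, 5.
At least one eigenvalue has non-negative real part, so the system is not asymptotically stable.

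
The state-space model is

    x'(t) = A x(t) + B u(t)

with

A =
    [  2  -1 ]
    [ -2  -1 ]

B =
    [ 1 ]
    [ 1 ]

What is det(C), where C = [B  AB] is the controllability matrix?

-4

AB = [[1], [-3]]
Controllability matrix C = [B  AB] = [[1, 1], [1, -3]]
det(C) = 1·(-3) - 1·1 = -3 - 1 = -4
Since det(C) ≠ 0, rank(C) = 2 and the system is completely controllable.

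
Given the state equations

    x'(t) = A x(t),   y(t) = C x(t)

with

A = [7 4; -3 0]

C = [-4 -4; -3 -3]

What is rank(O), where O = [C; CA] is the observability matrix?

1

CA = [[-16, -16], [-12, -12]]
Observability matrix O = [C; CA] = [[-4, -4], [-3, -3], [-16, -16], [-12, -12]]
Every row of O is a scalar multiple of row 1 = [-4, -4] (multipliers 1, 3/4, 4, 3), so the rows span a one-dimensional space.
O ≠ 0, hence rank(O) = 1.
rank(O) = 1 < n = 2, so the pair (A, C) is not completely observable.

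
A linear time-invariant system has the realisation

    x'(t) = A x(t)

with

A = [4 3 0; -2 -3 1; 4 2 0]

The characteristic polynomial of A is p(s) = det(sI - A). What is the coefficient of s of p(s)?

Expand det(sI - A) for the 3×3 matrix.
p(s) = s^3 - s^2 - 8s - 4.
(Check: constant term = det(-A) = (-1)^3 det A = -4; coefficient of s^2 = -tr A = -1.)
The coefficient of s is -8.

-8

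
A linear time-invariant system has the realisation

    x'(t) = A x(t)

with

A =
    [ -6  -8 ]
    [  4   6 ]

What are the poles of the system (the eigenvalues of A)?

det(sI - A) = s^2 - (tr A)s + det A, with tr A = (-6) + 6 = 0 and det A = (-6)·6 - (-8)·4 = -36 - (-32) = -4.
So p(s) = det(sI - A) = s^2 - 4.
Factor s^2 - 4: two numbers with sum 0 and product -4 are 2 and -2, so s^2 - 4 = (s - 2)(s + 2).
Hence p(s) = (s - 2) (s + 2), with roots -2, 2.
At least one eigenvalue has non-negative real part, so the system is not asymptotically stable.

-2, 2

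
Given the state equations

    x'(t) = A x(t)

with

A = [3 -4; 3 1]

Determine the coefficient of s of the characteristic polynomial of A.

For a 2×2 matrix, det(sI - A) = s^2 - (tr A)s + det A.
tr A = 4, det A = 15.
So p(s) = s^2 - 4s + 15.
The coefficient of s is -4.

-4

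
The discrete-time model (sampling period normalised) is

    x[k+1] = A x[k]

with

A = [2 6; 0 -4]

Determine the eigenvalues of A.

det(zI - A) = z^2 - (tr A)z + det A, with tr A = 2 + (-4) = -2 and det A = 2·(-4) - 6·0 = -8 - 0 = -8.
So p(z) = det(zI - A) = z^2 + 2z - 8.
Factor z^2 + 2z - 8: two numbers with sum -2 and product -8 are 2 and -4, so z^2 + 2z - 8 = (z - 2)(z + 4).
Hence p(z) = (z - 2) (z + 4), with roots -4, 2.

-4, 2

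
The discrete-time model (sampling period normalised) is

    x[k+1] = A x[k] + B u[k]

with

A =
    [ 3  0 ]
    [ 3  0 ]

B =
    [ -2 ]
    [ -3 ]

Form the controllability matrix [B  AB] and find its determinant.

-6

AB = [[-6], [-6]]
Controllability matrix C = [B  AB] = [[-2, -6], [-3, -6]]
det(C) = (-2)·(-6) - (-6)·(-3) = 12 - 18 = -6
Since det(C) ≠ 0, rank(C) = 2 and the system is completely controllable.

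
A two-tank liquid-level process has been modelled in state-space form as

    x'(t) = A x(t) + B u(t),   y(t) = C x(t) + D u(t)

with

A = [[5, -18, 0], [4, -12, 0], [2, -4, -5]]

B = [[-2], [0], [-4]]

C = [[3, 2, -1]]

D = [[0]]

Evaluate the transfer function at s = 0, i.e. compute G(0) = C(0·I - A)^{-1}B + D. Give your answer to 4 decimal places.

G(0) = C(-A)^{-1}B + D = -C A^{-1} B + D.
det A = -60, so A^{-1} = (1/-60)·adj(A) = [[-1, 3/2, 0], [-1/3, 5/12, 0], [-2/15, 4/15, -1/5]]
A^{-1} B = [2, 2/3, 16/15]^T
C A^{-1} B = 94/15
G(0) = D - C A^{-1} B = 0 - (94/15) = -94/15 ≈ -6.2667

-6.2667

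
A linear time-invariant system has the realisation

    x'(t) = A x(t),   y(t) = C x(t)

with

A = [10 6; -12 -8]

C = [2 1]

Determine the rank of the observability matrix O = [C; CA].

1

CA = [[8, 4]]
Observability matrix O = [C; CA] = [[2, 1], [8, 4]]
Every row of O is a scalar multiple of row 1 = [2, 1] (multipliers 1, 4), so the rows span a one-dimensional space.
O ≠ 0, hence rank(O) = 1.
rank(O) = 1 < n = 2, so the pair (A, C) is not completely observable.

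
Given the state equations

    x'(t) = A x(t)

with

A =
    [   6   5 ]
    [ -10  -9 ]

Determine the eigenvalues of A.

-4, 1

det(sI - A) = s^2 - (tr A)s + det A, with tr A = 6 + (-9) = -3 and det A = 6·(-9) - 5·(-10) = -54 - (-50) = -4.
So p(s) = det(sI - A) = s^2 + 3s - 4.
Factor s^2 + 3s - 4: two numbers with sum -3 and product -4 are 1 and -4, so s^2 + 3s - 4 = (s - 1)(s + 4).
Hence p(s) = (s - 1) (s + 4), with roots -4, 1.
At least one eigenvalue has non-negative real part, so the system is not asymptotically stable.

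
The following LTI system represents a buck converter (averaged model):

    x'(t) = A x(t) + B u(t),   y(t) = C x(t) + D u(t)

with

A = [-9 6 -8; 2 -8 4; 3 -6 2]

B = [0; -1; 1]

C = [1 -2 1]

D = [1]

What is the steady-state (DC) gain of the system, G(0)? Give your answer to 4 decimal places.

G(0) = C(-A)^{-1}B + D = -C A^{-1} B + D.
det A = -120, so A^{-1} = (1/-120)·adj(A) = [[-1/15, -3/10, 1/3], [-1/15, -1/20, -1/6], [-1/10, 3/10, -1/2]]
A^{-1} B = [19/30, -7/60, -4/5]^T
C A^{-1} B = 1/15
G(0) = D - C A^{-1} B = 1 - (1/15) = 14/15 ≈ 0.9333

0.9333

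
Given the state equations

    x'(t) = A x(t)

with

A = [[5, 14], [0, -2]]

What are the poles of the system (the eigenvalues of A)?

-2, 5

det(sI - A) = s^2 - (tr A)s + det A, with tr A = 5 + (-2) = 3 and det A = 5·(-2) - 14·0 = -10 - 0 = -10.
So p(s) = det(sI - A) = s^2 - 3s - 10.
Factor s^2 - 3s - 10: two numbers with sum 3 and product -10 are 5 and -2, so s^2 - 3s - 10 = (s - 5)(s + 2).
Hence p(s) = (s - 5) (s + 2), with roots -2, 5.
At least one eigenvalue has non-negative real part, so the system is not asymptotically stable.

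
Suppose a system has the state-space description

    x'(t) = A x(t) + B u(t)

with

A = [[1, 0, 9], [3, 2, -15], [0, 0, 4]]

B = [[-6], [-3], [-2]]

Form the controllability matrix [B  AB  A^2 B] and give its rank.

AB = [[-24], [6], [-8]]
A^2B = [[-96], [60], [-32]]
Controllability matrix C = [B  AB  A^2B] = [[-6, -24, -96], [-3, 6, 60], [-2, -8, -32]]
The rows r1, r2, r3 of C are linearly dependent: -r1 + 3·r3 = 0 (check each entry), so rank(C) ≤ 2.
The 2×2 minor from rows 1, 2, columns 1, 2 is (-6)·6 - (-24)·(-3) = -36 - 72 = -108 ≠ 0, so rank(C) = 2.
rank(C) = 2 < n = 3, so the pair (A, B) is not completely controllable.

2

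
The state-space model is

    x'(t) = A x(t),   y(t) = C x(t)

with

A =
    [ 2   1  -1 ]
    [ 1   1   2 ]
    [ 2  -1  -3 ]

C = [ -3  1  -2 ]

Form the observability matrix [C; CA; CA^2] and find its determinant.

CA = [[-9, 0, 11]]
CA^2 = [[4, -20, -24]]
Observability matrix O = [C; CA; CA^2] = [[-3, 1, -2], [-9, 0, 11], [4, -20, -24]]
Expanding along the first row, det(O) = (-3)·(0·(-24) - 11·(-20)) - 1·((-9)·(-24) - 11·4) + (-2)·((-9)·(-20) - 0·4) = (-3)·220 - 1·172 + (-2)·180 = -1192
Since det(O) ≠ 0, rank(O) = 3 and the system is completely observable.

-1192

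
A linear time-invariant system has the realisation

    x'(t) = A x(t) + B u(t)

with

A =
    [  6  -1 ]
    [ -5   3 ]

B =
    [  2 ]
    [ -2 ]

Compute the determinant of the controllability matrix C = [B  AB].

-4

AB = [[14], [-16]]
Controllability matrix C = [B  AB] = [[2, 14], [-2, -16]]
det(C) = 2·(-16) - 14·(-2) = -32 - (-28) = -4
Since det(C) ≠ 0, rank(C) = 2 and the system is completely controllable.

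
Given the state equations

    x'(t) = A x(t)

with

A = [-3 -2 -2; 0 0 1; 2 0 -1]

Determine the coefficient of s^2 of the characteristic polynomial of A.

4

Expand det(sI - A) for the 3×3 matrix.
p(s) = s^3 + 4s^2 + 7s + 4.
(Check: constant term = det(-A) = (-1)^3 det A = 4; coefficient of s^2 = -tr A = 4.)
The coefficient of s^2 is 4.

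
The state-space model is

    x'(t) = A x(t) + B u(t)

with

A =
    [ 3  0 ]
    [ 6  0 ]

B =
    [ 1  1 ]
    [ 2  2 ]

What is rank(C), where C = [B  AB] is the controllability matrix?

1

AB = [[3, 3], [6, 6]]
Controllability matrix C = [B  AB] = [[1, 1, 3, 3], [2, 2, 6, 6]]
Every column of C is a scalar multiple of column 1 = [1, 2] (multipliers 1, 1, 3, 3), so the columns span a one-dimensional space.
C ≠ 0, hence rank(C) = 1.
rank(C) = 1 < n = 2, so the pair (A, B) is not completely controllable.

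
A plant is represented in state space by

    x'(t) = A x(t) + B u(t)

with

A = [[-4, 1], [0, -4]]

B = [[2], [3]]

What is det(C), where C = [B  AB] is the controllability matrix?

AB = [[-5], [-12]]
Controllability matrix C = [B  AB] = [[2, -5], [3, -12]]
det(C) = 2·(-12) - (-5)·3 = -24 - (-15) = -9
Since det(C) ≠ 0, rank(C) = 2 and the system is completely controllable.

-9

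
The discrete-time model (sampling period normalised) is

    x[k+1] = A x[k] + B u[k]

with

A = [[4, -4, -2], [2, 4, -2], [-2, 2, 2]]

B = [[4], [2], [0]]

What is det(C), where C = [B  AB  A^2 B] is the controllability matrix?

AB = [[8], [16], [-4]]
A^2B = [[-24], [88], [8]]
Controllability matrix C = [B  AB  A^2B] = [[4, 8, -24], [2, 16, 88], [0, -4, 8]]
Expanding along the first row, det(C) = 4·(16·8 - 88·(-4)) - 8·(2·8 - 88·0) + (-24)·(2·(-4) - 16·0) = 4·480 - 8·16 + (-24)·(-8) = 1984
Since det(C) ≠ 0, rank(C) = 3 and the system is completely controllable.

1984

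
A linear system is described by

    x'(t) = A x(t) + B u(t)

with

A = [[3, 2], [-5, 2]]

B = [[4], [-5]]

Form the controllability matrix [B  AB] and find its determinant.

-110

AB = [[2], [-30]]
Controllability matrix C = [B  AB] = [[4, 2], [-5, -30]]
det(C) = 4·(-30) - 2·(-5) = -120 - (-10) = -110
Since det(C) ≠ 0, rank(C) = 2 and the system is completely controllable.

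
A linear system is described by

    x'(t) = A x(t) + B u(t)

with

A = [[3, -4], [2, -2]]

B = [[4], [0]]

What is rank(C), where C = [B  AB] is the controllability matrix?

2

AB = [[12], [8]]
Controllability matrix C = [B  AB] = [[4, 12], [0, 8]]
det(C) = 4·8 - 12·0 = 32 - 0 = 32 ≠ 0, so rank(C) = 2.
rank(C) = 2 = n, so the pair (A, B) is completely controllable.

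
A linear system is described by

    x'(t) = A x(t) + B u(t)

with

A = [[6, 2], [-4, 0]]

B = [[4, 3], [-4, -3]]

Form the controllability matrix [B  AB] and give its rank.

AB = [[16, 12], [-16, -12]]
Controllability matrix C = [B  AB] = [[4, 3, 16, 12], [-4, -3, -16, -12]]
Every column of C is a scalar multiple of column 1 = [4, -4] (multipliers 1, 3/4, 4, 3), so the columns span a one-dimensional space.
C ≠ 0, hence rank(C) = 1.
rank(C) = 1 < n = 2, so the pair (A, B) is not completely controllable.

1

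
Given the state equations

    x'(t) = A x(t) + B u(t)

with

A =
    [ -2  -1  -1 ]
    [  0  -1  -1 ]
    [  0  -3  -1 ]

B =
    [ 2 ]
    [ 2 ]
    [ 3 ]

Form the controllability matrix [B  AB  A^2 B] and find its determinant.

-30

AB = [[-9], [-5], [-9]]
A^2B = [[32], [14], [24]]
Controllability matrix C = [B  AB  A^2B] = [[2, -9, 32], [2, -5, 14], [3, -9, 24]]
Expanding along the first row, det(C) = 2·((-5)·24 - 14·(-9)) - (-9)·(2·24 - 14·3) + 32·(2·(-9) - (-5)·3) = 2·6 - (-9)·6 + 32·(-3) = -30
Since det(C) ≠ 0, rank(C) = 3 and the system is completely controllable.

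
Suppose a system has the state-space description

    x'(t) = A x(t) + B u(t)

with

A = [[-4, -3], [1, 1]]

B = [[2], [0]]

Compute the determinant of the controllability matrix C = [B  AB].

4

AB = [[-8], [2]]
Controllability matrix C = [B  AB] = [[2, -8], [0, 2]]
det(C) = 2·2 - (-8)·0 = 4 - 0 = 4
Since det(C) ≠ 0, rank(C) = 2 and the system is completely controllable.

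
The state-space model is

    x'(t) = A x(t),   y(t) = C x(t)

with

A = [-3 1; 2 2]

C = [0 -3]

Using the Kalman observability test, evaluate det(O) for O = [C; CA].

-18

CA = [[-6, -6]]
Observability matrix O = [C; CA] = [[0, -3], [-6, -6]]
det(O) = 0·(-6) - (-3)·(-6) = 0 - 18 = -18
Since det(O) ≠ 0, rank(O) = 2 and the system is completely observable.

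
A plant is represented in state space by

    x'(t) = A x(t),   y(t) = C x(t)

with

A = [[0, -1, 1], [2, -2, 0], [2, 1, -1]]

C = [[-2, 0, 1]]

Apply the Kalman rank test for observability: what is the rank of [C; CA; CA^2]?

3

CA = [[2, 3, -3]]
CA^2 = [[0, -11, 5]]
Observability matrix O = [C; CA; CA^2] = [[-2, 0, 1], [2, 3, -3], [0, -11, 5]]
det(O) = (-2)·(3·5 - (-3)·(-11)) - 0·(2·5 - (-3)·0) + 1·(2·(-11) - 3·0) = (-2)·(-18) - 0·10 + 1·(-22) = 14 ≠ 0, so rank(O) = 3.
rank(O) = 3 = n, so the pair (A, C) is completely observable.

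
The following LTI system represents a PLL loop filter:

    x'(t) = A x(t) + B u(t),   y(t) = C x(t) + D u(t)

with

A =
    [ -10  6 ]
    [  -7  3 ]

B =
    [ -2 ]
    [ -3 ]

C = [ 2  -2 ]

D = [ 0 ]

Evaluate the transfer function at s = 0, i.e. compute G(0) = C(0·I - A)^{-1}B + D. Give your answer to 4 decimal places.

0.6667

G(0) = C(-A)^{-1}B + D = -C A^{-1} B + D.
det A = 12, so A^{-1} = (1/12)·adj(A) = [[1/4, -1/2], [7/12, -5/6]]
A^{-1} B = [1, 4/3]^T
C A^{-1} B = -2/3
G(0) = D - C A^{-1} B = 0 - (-2/3) = 2/3 ≈ 0.6667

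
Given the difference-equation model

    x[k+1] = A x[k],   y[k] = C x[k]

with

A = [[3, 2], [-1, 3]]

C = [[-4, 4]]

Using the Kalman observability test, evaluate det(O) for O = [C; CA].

48

CA = [[-16, 4]]
Observability matrix O = [C; CA] = [[-4, 4], [-16, 4]]
det(O) = (-4)·4 - 4·(-16) = -16 - (-64) = 48
Since det(O) ≠ 0, rank(O) = 2 and the system is completely observable.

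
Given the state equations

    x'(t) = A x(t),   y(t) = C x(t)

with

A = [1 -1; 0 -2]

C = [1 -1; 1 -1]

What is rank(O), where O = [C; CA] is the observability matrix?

2

CA = [[1, 1], [1, 1]]
Observability matrix O = [C; CA] = [[1, -1], [1, -1], [1, 1], [1, 1]]
Take the 2×2 submatrix of O formed by rows 1, 3: [[1, -1], [1, 1]]. Its determinant is 1·1 - (-1)·1 = 1 - (-1) = 2 ≠ 0.
So rank(O) ≥ 2; since O has 2 columns, rank(O) = 2.
rank(O) = 2 = n, so the pair (A, C) is completely observable.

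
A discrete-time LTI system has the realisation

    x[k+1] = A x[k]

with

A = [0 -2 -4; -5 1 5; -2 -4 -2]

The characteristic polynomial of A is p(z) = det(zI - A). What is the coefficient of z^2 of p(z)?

1

Expand det(zI - A) for the 3×3 matrix.
p(z) = z^3 + z^2 + 48.
(Check: constant term = det(-A) = (-1)^3 det A = 48; coefficient of z^2 = -tr A = 1.)
The coefficient of z^2 is 1.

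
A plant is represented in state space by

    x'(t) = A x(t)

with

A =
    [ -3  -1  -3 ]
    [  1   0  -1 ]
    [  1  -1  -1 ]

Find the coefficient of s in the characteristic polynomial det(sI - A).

Expand det(sI - A) for the 3×3 matrix.
p(s) = s^3 + 4s^2 + 6s - 6.
(Check: constant term = det(-A) = (-1)^3 det A = -6; coefficient of s^2 = -tr A = 4.)
The coefficient of s is 6.

6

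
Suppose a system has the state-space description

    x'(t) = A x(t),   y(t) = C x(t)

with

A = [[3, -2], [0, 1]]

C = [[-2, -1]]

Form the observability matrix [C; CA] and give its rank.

CA = [[-6, 3]]
Observability matrix O = [C; CA] = [[-2, -1], [-6, 3]]
det(O) = (-2)·3 - (-1)·(-6) = -6 - 6 = -12 ≠ 0, so rank(O) = 2.
rank(O) = 2 = n, so the pair (A, C) is completely observable.

2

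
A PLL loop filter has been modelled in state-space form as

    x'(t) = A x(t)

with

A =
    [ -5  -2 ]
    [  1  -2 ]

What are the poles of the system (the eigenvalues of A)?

-4, -3

det(sI - A) = s^2 - (tr A)s + det A, with tr A = (-5) + (-2) = -7 and det A = (-5)·(-2) - (-2)·1 = 10 - (-2) = 12.
So p(s) = det(sI - A) = s^2 + 7s + 12.
Factor s^2 + 7s + 12: two numbers with sum -7 and product 12 are -3 and -4, so s^2 + 7s + 12 = (s + 3)(s + 4).
Hence p(s) = (s + 3) (s + 4), with roots -4, -3.
All eigenvalues have negative real part, so the system is asymptotically stable.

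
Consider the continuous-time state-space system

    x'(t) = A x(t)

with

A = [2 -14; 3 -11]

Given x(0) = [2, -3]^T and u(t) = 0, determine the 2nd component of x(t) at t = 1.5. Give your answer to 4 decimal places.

0.0446

det(sI - A) = s^2 - (tr A)s + det A, with tr A = 2 + (-11) = -9 and det A = 2·(-11) - (-14)·3 = -22 - (-42) = 20.
So p(s) = det(sI - A) = s^2 + 9s + 20.
Factor s^2 + 9s + 20: two numbers with sum -9 and product 20 are -4 and -5, so s^2 + 9s + 20 = (s + 4)(s + 5).
Hence p(s) = (s + 4) (s + 5), with roots -5, -4.
The eigenvalues -5, -4 are distinct and real, so A is diagonalisable and x(t) = e^{At} x(0) = V diag(e^{λ_i t}) V^{-1} x(0), where the columns of V are the eigenvectors.
λ = -5: A - (-5)I = [[7, -14], [3, -6]]. Row 1 gives 7·v1 + (-14)·v2 = 0, so take v_1 = [-2, -1]^T.
λ = -4: A - (-4)I = [[6, -14], [3, -7]]. Row 1 gives 6·v1 + (-14)·v2 = 0, so take v_2 = [-7, -3]^T.
V = [v_1 v_2] = [[-2, -7], [-1, -3]] has det V = -1, so V^{-1} = adj(V)/det V = [[3, -7], [-1, 2]].
Modal coordinates z(0) = V^{-1} x(0): 3·2 + (-7)·(-3) = 27; (-1)·2 + 2·(-3) = -8; so z(0) = [27, -8]^T.
x_2(t) = Σ_i (v_i)_2 · z_i(0) · e^{λ_i t} (row 2 of V times the modal terms).
x_2(1.5) = (-1)·27·e^{-5·1.5} + (-3)·(-8)·e^{-4·1.5} = (-27)·0.000553 + 24·0.002479 = 0.0446.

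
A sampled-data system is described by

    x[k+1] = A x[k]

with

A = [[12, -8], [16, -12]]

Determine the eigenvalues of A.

det(zI - A) = z^2 - (tr A)z + det A, with tr A = 12 + (-12) = 0 and det A = 12·(-12) - (-8)·16 = -144 - (-128) = -16.
So p(z) = det(zI - A) = z^2 - 16.
Factor z^2 - 16: two numbers with sum 0 and product -16 are 4 and -4, so z^2 - 16 = (z - 4)(z + 4).
Hence p(z) = (z - 4) (z + 4), with roots -4, 4.

-4, 4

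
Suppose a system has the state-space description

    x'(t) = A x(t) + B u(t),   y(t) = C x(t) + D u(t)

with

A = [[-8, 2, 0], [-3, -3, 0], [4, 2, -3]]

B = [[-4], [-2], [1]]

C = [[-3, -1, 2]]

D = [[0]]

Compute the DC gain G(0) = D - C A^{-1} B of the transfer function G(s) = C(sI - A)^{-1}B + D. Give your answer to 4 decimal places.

0.8000

G(0) = C(-A)^{-1}B + D = -C A^{-1} B + D.
det A = -90, so A^{-1} = (1/-90)·adj(A) = [[-1/10, -1/15, 0], [1/10, -4/15, 0], [-1/15, -4/15, -1/3]]
A^{-1} B = [8/15, 2/15, 7/15]^T
C A^{-1} B = -4/5
G(0) = D - C A^{-1} B = 0 - (-4/5) = 4/5 ≈ 0.8000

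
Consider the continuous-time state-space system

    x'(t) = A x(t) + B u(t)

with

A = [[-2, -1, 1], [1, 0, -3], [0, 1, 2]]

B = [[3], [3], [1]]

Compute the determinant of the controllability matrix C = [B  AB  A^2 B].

AB = [[-8], [0], [5]]
A^2B = [[21], [-23], [10]]
Controllability matrix C = [B  AB  A^2B] = [[3, -8, 21], [3, 0, -23], [1, 5, 10]]
Expanding along the first row, det(C) = 3·(0·10 - (-23)·5) - (-8)·(3·10 - (-23)·1) + 21·(3·5 - 0·1) = 3·115 - (-8)·53 + 21·15 = 1084
Since det(C) ≠ 0, rank(C) = 3 and the system is completely controllable.

1084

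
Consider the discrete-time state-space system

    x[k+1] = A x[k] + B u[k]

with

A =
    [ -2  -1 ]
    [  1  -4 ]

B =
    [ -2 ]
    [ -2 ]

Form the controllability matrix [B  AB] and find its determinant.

AB = [[6], [6]]
Controllability matrix C = [B  AB] = [[-2, 6], [-2, 6]]
det(C) = (-2)·6 - 6·(-2) = -12 - (-12) = 0
Since det(C) = 0, rank(C) < 2 and the system is not completely controllable.

0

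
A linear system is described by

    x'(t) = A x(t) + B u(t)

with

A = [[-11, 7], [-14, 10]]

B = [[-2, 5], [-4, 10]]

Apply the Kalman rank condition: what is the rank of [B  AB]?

1

AB = [[-6, 15], [-12, 30]]
Controllability matrix C = [B  AB] = [[-2, 5, -6, 15], [-4, 10, -12, 30]]
Every column of C is a scalar multiple of column 1 = [-2, -4] (multipliers 1, -5/2, 3, -15/2), so the columns span a one-dimensional space.
C ≠ 0, hence rank(C) = 1.
rank(C) = 1 < n = 2, so the pair (A, B) is not completely controllable.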